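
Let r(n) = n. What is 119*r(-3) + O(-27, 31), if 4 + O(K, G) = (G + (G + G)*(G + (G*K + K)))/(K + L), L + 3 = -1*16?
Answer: 35009/46 ≈ 761.07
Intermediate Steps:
L = -19 (L = -3 - 1*16 = -3 - 16 = -19)
O(K, G) = -4 + (G + 2*G*(G + K + G*K))/(-19 + K) (O(K, G) = -4 + (G + (G + G)*(G + (G*K + K)))/(K - 19) = -4 + (G + (2*G)*(G + (K + G*K)))/(-19 + K) = -4 + (G + (2*G)*(G + K + G*K))/(-19 + K) = -4 + (G + 2*G*(G + K + G*K))/(-19 + K))
119*r(-3) + O(-27, 31) = 119*(-3) + (76 + 31 - 4*(-27) + 2*31² + 2*31*(-27) + 2*(-27)*31²)/(-19 - 27) = -357 + (76 + 31 + 108 + 2*961 - 1674 + 2*(-27)*961)/(-46) = -357 - (76 + 31 + 108 + 1922 - 1674 - 51894)/46 = -357 - 1/46*(-51431) = -357 + 51431/46 = 35009/46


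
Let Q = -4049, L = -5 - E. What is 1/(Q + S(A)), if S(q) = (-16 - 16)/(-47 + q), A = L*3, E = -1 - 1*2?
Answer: -53/214565 ≈ -0.00024701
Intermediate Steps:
E = -3 (E = -1 - 2 = -3)
L = -2 (L = -5 - 1*(-3) = -5 + 3 = -2)
A = -6 (A = -2*3 = -6)
S(q) = -32/(-47 + q)
1/(Q + S(A)) = 1/(-4049 - 32/(-47 - 6)) = 1/(-4049 - 32/(-53)) = 1/(-4049 - 32*(-1/53)) = 1/(-4049 + 32/53) = 1/(-214565/53) = -53/214565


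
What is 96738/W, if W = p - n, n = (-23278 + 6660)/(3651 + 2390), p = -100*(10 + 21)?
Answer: -41742447/1336463 ≈ -31.234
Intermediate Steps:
p = -3100 (p = -100*31 = -3100)
n = -2374/863 (n = -16618/6041 = -16618*1/6041 = -2374/863 ≈ -2.7509)
W = -2672926/863 (W = -3100 - 1*(-2374/863) = -3100 + 2374/863 = -2672926/863 ≈ -3097.3)
96738/W = 96738/(-2672926/863) = 96738*(-863/2672926) = -41742447/1336463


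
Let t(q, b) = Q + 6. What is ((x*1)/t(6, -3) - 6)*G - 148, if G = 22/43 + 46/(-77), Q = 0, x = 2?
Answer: -1465256/9933 ≈ -147.51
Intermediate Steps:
t(q, b) = 6 (t(q, b) = 0 + 6 = 6)
G = -284/3311 (G = 22*(1/43) + 46*(-1/77) = 22/43 - 46/77 = -284/3311 ≈ -0.085775)
((x*1)/t(6, -3) - 6)*G - 148 = ((2*1)/6 - 6)*(-284/3311) - 148 = ((⅙)*2 - 6)*(-284/3311) - 148 = (⅓ - 6)*(-284/3311) - 148 = -17/3*(-284/3311) - 148 = 4828/9933 - 148 = -1465256/9933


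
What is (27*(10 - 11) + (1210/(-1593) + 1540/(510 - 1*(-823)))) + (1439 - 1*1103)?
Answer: 656992211/2123469 ≈ 309.40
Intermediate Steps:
(27*(10 - 11) + (1210/(-1593) + 1540/(510 - 1*(-823)))) + (1439 - 1*1103) = (27*(-1) + (1210*(-1/1593) + 1540/(510 + 823))) + (1439 - 1103) = (-27 + (-1210/1593 + 1540/1333)) + 336 = (-27 + 840290/2123469) + 336 = -56493373/2123469 + 336 = 656992211/2123469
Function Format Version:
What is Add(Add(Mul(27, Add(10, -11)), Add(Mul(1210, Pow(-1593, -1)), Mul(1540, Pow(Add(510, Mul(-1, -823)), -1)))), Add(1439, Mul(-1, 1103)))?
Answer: Rational(656992211, 2123469) ≈ 309.40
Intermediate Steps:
Add(Add(Mul(27, Add(10, -11)), Add(Mul(1210, Pow(-1593, -1)), Mul(1540, Pow(Add(510, Mul(-1, -823)), -1)))), Add(1439, Mul(-1, 1103))) = Add(Add(Mul(27, -1), Add(Mul(1210, Rational(-1, 1593)), Mul(1540, Pow(Add(510, 823), -1)))), Add(1439, -1103)) = Add(Add(-27, Add(Rational(-1210, 1593), Mul(1540, Pow(1333, -1)))), 336) = Add(Add(-27, Add(Rational(-1210, 1593), Mul(1540, Rational(1, 1333)))), 336) = Add(Add(-27, Add(Rational(-1210, 1593), Rational(1540, 1333))), 336) = Add(Add(-27, Rational(840290, 2123469)), 336) = Add(Rational(-56493373, 2123469), 336) = Rational(656992211, 2123469)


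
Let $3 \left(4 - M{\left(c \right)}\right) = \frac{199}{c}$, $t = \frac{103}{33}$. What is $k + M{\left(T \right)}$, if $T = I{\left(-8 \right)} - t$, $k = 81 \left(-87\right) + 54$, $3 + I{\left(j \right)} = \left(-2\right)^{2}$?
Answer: $- \frac{487041}{70} \approx -6957.7$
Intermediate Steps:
$t = \frac{103}{33}$ ($t = 103 \cdot \frac{1}{33} = \frac{103}{33} \approx 3.1212$)
$I{\left(j \right)} = 1$ ($I{\left(j \right)} = -3 + \left(-2\right)^{2} = -3 + 4 = 1$)
$k = -6993$ ($k = -7047 + 54 = -6993$)
$T = - \frac{70}{33}$ ($T = 1 - \frac{103}{33} = - \frac{70}{33} \approx -2.1212$)
$M{\left(c \right)} = 4 - \frac{199}{3 c}$ ($M{\left(c \right)} = 4 - \frac{199 \frac{1}{c}}{3} = 4 - \frac{199}{3 c}$)
$k + M{\left(T \right)} = -6993 - \left(-4 + \frac{199}{3 \left(- \frac{70}{33}\right)}\right) = -6993 + \left(4 - - \frac{2189}{70}\right) = -6993 + \left(4 + \frac{2189}{70}\right) = -6993 + \frac{2469}{70} = - \frac{487041}{70}$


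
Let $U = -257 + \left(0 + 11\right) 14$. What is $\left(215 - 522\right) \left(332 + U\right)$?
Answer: $-70303$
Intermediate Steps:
$U = -103$ ($U = -257 + 11 \cdot 14 = -257 + 154 = -103$)
$\left(215 - 522\right) \left(332 + U\right) = \left(215 - 522\right) \left(332 - 103\right) = \left(215 - 522\right) 229 = \left(-307\right) 229 = -70303$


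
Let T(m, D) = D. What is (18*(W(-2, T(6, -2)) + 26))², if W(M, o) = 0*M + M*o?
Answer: 291600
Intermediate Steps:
W(M, o) = M*o (W(M, o) = 0 + M*o = M*o)
(18*(W(-2, T(6, -2)) + 26))² = (18*(-2*(-2) + 26))² = (18*(4 + 26))² = (18*30)² = 540² = 291600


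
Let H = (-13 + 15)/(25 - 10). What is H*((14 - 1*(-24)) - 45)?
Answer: -14/15 ≈ -0.93333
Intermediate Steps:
H = 2/15 ≈ 0.13333
H*((14 - 1*(-24)) - 45) = 2*((14 - 1*(-24)) - 45)/15 = 2*((14 + 24) - 45)/15 = 2*(38 - 45)/15 = (2/15)*(-7) = -14/15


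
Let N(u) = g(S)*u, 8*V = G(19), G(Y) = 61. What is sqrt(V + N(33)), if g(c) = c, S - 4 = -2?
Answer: sqrt(1178)/4 ≈ 8.5805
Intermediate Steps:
S = 2 (S = 4 - 2 = 2)
V = 61/8 (V = (1/8)*61 = 61/8 ≈ 7.6250)
N(u) = 2*u
sqrt(V + N(33)) = sqrt(61/8 + 2*33) = sqrt(61/8 + 66) = sqrt(589/8) = sqrt(1178)/4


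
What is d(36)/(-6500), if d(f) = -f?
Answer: 9/1625 ≈ 0.0055385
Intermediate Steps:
d(36)/(-6500) = -1*36/(-6500) = -36*(-1/6500) = 9/1625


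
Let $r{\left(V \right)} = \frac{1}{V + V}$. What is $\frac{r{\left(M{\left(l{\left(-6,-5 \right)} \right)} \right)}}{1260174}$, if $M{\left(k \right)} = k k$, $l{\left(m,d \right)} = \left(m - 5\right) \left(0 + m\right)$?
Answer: $\frac{1}{10978635888} \approx 9.1086 \cdot 10^{-11}$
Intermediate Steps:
$l{\left(m,d \right)} = m \left(-5 + m\right)$ ($l{\left(m,d \right)} = \left(-5 + m\right) m = m \left(-5 + m\right)$)
$M{\left(k \right)} = k^{2}$
$r{\left(V \right)} = \frac{1}{2 V}$
$\frac{r{\left(M{\left(l{\left(-6,-5 \right)} \right)} \right)}}{1260174} = \frac{\frac{1}{2} \frac{1}{\left(- 6 \left(-5 - 6\right)\right)^{2}}}{1260174} = \frac{1}{2 \left(\left(-6\right) \left(-11\right)\right)^{2}} \cdot \frac{1}{1260174} = \frac{1}{2 \cdot 66^{2}} \cdot \frac{1}{1260174} = \frac{1}{2 \cdot 4356} \cdot \frac{1}{1260174} = \frac{1}{2} \cdot \frac{1}{4356} \cdot \frac{1}{1260174} = \frac{1}{8712} \cdot \frac{1}{1260174} = \frac{1}{10978635888}$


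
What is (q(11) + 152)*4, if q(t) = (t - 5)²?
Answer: 752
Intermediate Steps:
q(t) = (-5 + t)²
(q(11) + 152)*4 = ((-5 + 11)² + 152)*4 = (6² + 152)*4 = (36 + 152)*4 = 188*4 = 752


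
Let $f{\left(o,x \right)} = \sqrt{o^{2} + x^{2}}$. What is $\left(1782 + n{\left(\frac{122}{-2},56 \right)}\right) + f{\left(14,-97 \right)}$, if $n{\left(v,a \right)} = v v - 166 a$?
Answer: $-3793 + \sqrt{9605} \approx -3695.0$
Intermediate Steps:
$n{\left(v,a \right)} = v^{2} - 166 a$
$\left(1782 + n{\left(\frac{122}{-2},56 \right)}\right) + f{\left(14,-97 \right)} = \left(1782 + \left(\left(\frac{122}{-2}\right)^{2} - 9296\right)\right) + \sqrt{14^{2} + \left(-97\right)^{2}} = \left(1782 - \left(9296 - \left(122 \left(- \frac{1}{2}\right)\right)^{2}\right)\right) + \sqrt{196 + 9409} = \left(1782 - \left(9296 - \left(-61\right)^{2}\right)\right) + \sqrt{9605} = \left(1782 + \left(3721 - 9296\right)\right) + \sqrt{9605} = \left(1782 - 5575\right) + \sqrt{9605} = -3793 + \sqrt{9605}$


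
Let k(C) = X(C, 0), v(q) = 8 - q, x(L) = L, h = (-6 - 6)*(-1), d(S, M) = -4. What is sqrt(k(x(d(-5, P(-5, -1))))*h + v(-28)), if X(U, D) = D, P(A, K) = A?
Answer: 6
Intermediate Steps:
h = 12 (h = -12*(-1) = 12)
k(C) = 0
sqrt(k(x(d(-5, P(-5, -1))))*h + v(-28)) = sqrt(0*12 + (8 - 1*(-28))) = sqrt(0 + (8 + 28)) = sqrt(0 + 36) = sqrt(36) = 6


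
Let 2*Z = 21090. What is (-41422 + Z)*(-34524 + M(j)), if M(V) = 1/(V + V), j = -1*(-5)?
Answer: 10659944603/10 ≈ 1.0660e+9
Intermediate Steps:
Z = 10545 (Z = (1/2)*21090 = 10545)
j = 5
M(V) = 1/(2*V)
(-41422 + Z)*(-34524 + M(j)) = (-41422 + 10545)*(-34524 + (1/2)/5) = -30877*(-34524 + (1/2)*(1/5)) = -30877*(-34524 + 1/10) = -30877*(-345239/10) = 10659944603/10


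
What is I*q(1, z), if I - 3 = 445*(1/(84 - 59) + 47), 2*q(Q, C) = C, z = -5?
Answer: -104679/2 ≈ -52340.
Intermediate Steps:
q(Q, C) = C/2
I = 104679/5 (I = 3 + 445*(1/(84 - 59) + 47) = 3 + 445*(1/25 + 47) = 3 + 445*(1176/25) = 3 + 104664/5 = 104679/5 ≈ 20936.)
I*q(1, z) = 104679*((1/2)*(-5))/5 = (104679/5)*(-5/2) = -104679/2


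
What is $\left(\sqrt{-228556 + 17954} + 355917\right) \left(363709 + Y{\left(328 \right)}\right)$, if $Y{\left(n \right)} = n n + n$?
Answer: $167857931457 + 3301347 i \sqrt{4298} \approx 1.6786 \cdot 10^{11} + 2.1643 \cdot 10^{8} i$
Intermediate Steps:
$Y{\left(n \right)} = n + n^{2}$ ($Y{\left(n \right)} = n^{2} + n = n + n^{2}$)
$\left(\sqrt{-228556 + 17954} + 355917\right) \left(363709 + Y{\left(328 \right)}\right) = \left(\sqrt{-228556 + 17954} + 355917\right) \left(363709 + 328 \left(1 + 328\right)\right) = \left(\sqrt{-210602} + 355917\right) \left(363709 + 328 \cdot 329\right) = \left(7 i \sqrt{4298} + 355917\right) \left(363709 + 107912\right) = \left(355917 + 7 i \sqrt{4298}\right) 471621 = 167857931457 + 3301347 i \sqrt{4298}$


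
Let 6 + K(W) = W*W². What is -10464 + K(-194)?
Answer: -7311854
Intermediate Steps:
K(W) = -6 + W³ (K(W) = -6 + W*W² = -6 + W³)
-10464 + K(-194) = -10464 + (-6 + (-194)³) = -10464 + (-6 - 7301384) = -10464 - 7301390 = -7311854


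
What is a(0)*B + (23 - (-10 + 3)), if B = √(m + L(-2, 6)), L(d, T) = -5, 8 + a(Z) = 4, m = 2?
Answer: 30 - 4*I*√3 ≈ 30.0 - 6.9282*I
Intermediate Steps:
a(Z) = -4 (a(Z) = -8 + 4 = -4)
B = I*√3 (B = √(2 - 5) = √(-3) = I*√3 ≈ 1.732*I)
a(0)*B + (23 - (-10 + 3)) = -4*I*√3 + (23 - (-10 + 3)) = -4*I*√3 + (23 - 1*(-7)) = -4*I*√3 + (23 + 7) = -4*I*√3 + 30 = 30 - 4*I*√3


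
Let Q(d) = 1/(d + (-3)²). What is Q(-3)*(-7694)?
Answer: -3847/3 ≈ -1282.3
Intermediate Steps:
Q(d) = 1/(9 + d) (Q(d) = 1/(d + 9) = 1/(9 + d))
Q(-3)*(-7694) = -7694/(9 - 3) = -7694/6 = (⅙)*(-7694) = -3847/3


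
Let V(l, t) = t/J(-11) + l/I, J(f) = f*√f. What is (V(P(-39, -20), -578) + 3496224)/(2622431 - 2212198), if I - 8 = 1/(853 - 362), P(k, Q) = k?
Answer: 13736644947/1611805457 - 578*I*√11/49638193 ≈ 8.5225 - 3.862e-5*I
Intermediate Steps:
I = 3929/491 (I = 8 + 1/(853 - 362) = 8 + 1/491 = 3929/491 ≈ 8.0020)
J(f) = f^(3/2)
V(l, t) = 491*l/3929 + I*t*√11/121 (V(l, t) = t/((-11)^(3/2)) + l/(3929/491) = t/((-11*I*√11)) + l*(491/3929) = t*(I*√11/121) + 491*l/3929 = I*t*√11/121 + 491*l/3929 = 491*l/3929 + I*t*√11/121)
(V(P(-39, -20), -578) + 3496224)/(2622431 - 2212198) = (((491/3929)*(-39) + (1/121)*I*(-578)*√11) + 3496224)/(2622431 - 2212198) = ((-19149/3929 - 578*I*√11/121) + 3496224)/410233 = (13736644947/3929 - 578*I*√11/121)*(1/410233) = 13736644947/1611805457 - 578*I*√11/49638193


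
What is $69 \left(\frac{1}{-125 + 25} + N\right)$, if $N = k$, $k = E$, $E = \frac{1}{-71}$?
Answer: $- \frac{11799}{7100} \approx -1.6618$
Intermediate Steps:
$E = - \frac{1}{71} \approx -0.014085$
$k = - \frac{1}{71} \approx -0.014085$
$N = - \frac{1}{71} \approx -0.014085$
$69 \left(\frac{1}{-125 + 25} + N\right) = 69 \left(\frac{1}{-125 + 25} - \frac{1}{71}\right) = 69 \left(\frac{1}{-100} - \frac{1}{71}\right) = 69 \left(- \frac{1}{100} - \frac{1}{71}\right) = 69 \left(- \frac{171}{7100}\right) = - \frac{11799}{7100}$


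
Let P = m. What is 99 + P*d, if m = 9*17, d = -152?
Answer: -23157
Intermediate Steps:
m = 153
P = 153
99 + P*d = 99 + 153*(-152) = 99 - 23256 = -23157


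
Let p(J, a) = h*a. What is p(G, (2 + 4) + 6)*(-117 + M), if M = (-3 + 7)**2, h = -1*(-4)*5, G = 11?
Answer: -24240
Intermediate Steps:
h = 20 (h = 4*5 = 20)
p(J, a) = 20*a
M = 16 (M = 4**2 = 16)
p(G, (2 + 4) + 6)*(-117 + M) = (20*((2 + 4) + 6))*(-117 + 16) = (20*(6 + 6))*(-101) = (20*12)*(-101) = 240*(-101) = -24240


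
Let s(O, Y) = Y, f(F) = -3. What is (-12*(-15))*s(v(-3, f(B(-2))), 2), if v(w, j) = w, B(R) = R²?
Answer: 360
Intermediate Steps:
(-12*(-15))*s(v(-3, f(B(-2))), 2) = -12*(-15)*2 = 180*2 = 360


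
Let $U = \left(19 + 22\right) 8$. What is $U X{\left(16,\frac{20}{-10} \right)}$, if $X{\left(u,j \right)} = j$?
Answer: $-656$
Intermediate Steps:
$U = 328$ ($U = 41 \cdot 8 = 328$)
$U X{\left(16,\frac{20}{-10} \right)} = 328 \frac{20}{-10} = 328 \cdot 20 \left(- \frac{1}{10}\right) = 328 \left(-2\right) = -656$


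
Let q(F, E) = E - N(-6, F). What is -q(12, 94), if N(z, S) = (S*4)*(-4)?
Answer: -286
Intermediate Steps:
N(z, S) = -16*S (N(z, S) = (4*S)*(-4) = -16*S)
q(F, E) = E + 16*F (q(F, E) = E - (-16)*F = E + 16*F)
-q(12, 94) = -(94 + 16*12) = -(94 + 192) = -1*286 = -286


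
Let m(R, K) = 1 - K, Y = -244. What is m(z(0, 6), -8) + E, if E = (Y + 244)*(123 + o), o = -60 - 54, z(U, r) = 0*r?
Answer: 9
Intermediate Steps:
z(U, r) = 0
o = -114
E = 0 (E = (-244 + 244)*(123 - 114) = 0*9 = 0)
m(z(0, 6), -8) + E = (1 - 1*(-8)) + 0 = (1 + 8) + 0 = 9 + 0 = 9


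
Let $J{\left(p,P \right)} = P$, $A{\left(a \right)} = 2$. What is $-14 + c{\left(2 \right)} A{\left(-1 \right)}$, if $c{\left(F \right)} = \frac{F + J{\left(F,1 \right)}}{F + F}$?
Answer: $- \frac{25}{2} \approx -12.5$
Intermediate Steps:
$c{\left(F \right)} = \frac{1 + F}{2 F}$ ($c{\left(F \right)} = \frac{F + 1}{F + F} = \frac{1 + F}{2 F}$)
$-14 + c{\left(2 \right)} A{\left(-1 \right)} = -14 + \frac{1 + 2}{2 \cdot 2} \cdot 2 = -14 + \frac{1}{2} \cdot \frac{1}{2} \cdot 3 \cdot 2 = -14 + \frac{3}{4} \cdot 2 = -14 + \frac{3}{2} = - \frac{25}{2}$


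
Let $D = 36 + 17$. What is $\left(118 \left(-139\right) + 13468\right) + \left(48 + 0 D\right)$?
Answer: $-2886$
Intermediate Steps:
$D = 53$
$\left(118 \left(-139\right) + 13468\right) + \left(48 + 0 D\right) = \left(118 \left(-139\right) + 13468\right) + \left(48 + 0 \cdot 53\right) = \left(-16402 + 13468\right) + \left(48 + 0\right) = -2934 + 48 = -2886$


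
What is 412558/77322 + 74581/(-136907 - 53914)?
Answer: 4053221002/819703409 ≈ 4.9447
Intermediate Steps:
412558/77322 + 74581/(-136907 - 53914) = 412558*(1/77322) + 74581/(-190821) = 206279/38661 + 74581*(-1/190821) = 206279/38661 - 74581/190821 = 4053221002/819703409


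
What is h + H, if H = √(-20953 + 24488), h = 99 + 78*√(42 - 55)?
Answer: 99 + √3535 + 78*I*√13 ≈ 158.46 + 281.23*I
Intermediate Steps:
h = 99 + 78*I*√13 (h = 99 + 78*√(-13) = 99 + 78*(I*√13) = 99 + 78*I*√13 ≈ 99.0 + 281.23*I)
H = √3535 ≈ 59.456
h + H = (99 + 78*I*√13) + √3535 = 99 + √3535 + 78*I*√13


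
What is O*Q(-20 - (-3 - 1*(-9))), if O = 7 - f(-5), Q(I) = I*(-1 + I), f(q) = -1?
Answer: 5616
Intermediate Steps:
O = 8 (O = 7 - 1*(-1) = 7 + 1 = 8)
O*Q(-20 - (-3 - 1*(-9))) = 8*((-20 - (-3 - 1*(-9)))*(-1 + (-20 - (-3 - 1*(-9))))) = 8*((-20 - (-3 + 9))*(-1 + (-20 - (-3 + 9)))) = 8*((-20 - 1*6)*(-1 + (-20 - 1*6))) = 8*((-20 - 6)*(-1 + (-20 - 6))) = 8*(-26*(-1 - 26)) = 8*(-26*(-27)) = 8*702 = 5616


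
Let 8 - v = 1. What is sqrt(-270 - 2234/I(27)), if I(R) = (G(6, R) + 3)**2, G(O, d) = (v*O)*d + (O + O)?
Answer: 2*I*sqrt(89114126)/1149 ≈ 16.432*I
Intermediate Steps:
v = 7 (v = 8 - 1*1 = 8 - 1 = 7)
G(O, d) = 2*O + 7*O*d (G(O, d) = (7*O)*d + (O + O) = 7*O*d + 2*O = 2*O + 7*O*d)
I(R) = (15 + 42*R)**2 (I(R) = (6*(2 + 7*R) + 3)**2 = ((12 + 42*R) + 3)**2 = (15 + 42*R)**2)
sqrt(-270 - 2234/I(27)) = sqrt(-270 - 2234*1/(9*(5 + 14*27)**2)) = sqrt(-270 - 2234*1/(9*(5 + 378)**2)) = sqrt(-270 - 2234/(9*383**2)) = sqrt(-270 - 2234/(9*146689)) = sqrt(-270 - 2234/1320201) = sqrt(-356456504/1320201) = 2*I*sqrt(89114126)/1149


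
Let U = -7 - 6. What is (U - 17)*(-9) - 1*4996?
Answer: -4726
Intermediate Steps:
U = -13
(U - 17)*(-9) - 1*4996 = (-13 - 17)*(-9) - 1*4996 = -30*(-9) - 4996 = 270 - 4996 = -4726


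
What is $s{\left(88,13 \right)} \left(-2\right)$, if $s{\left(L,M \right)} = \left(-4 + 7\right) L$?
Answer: $-528$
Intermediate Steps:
$s{\left(L,M \right)} = 3 L$
$s{\left(88,13 \right)} \left(-2\right) = 3 \cdot 88 \left(-2\right) = 264 \left(-2\right) = -528$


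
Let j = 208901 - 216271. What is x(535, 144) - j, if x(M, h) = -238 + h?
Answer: 7276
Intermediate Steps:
j = -7370
x(535, 144) - j = (-238 + 144) - 1*(-7370) = -94 + 7370 = 7276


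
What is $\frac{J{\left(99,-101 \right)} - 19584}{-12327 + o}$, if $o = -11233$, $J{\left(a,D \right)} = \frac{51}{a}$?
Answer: $\frac{129251}{155496} \approx 0.83122$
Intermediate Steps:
$\frac{J{\left(99,-101 \right)} - 19584}{-12327 + o} = \frac{\frac{51}{99} - 19584}{-12327 - 11233} = \frac{51 \cdot \frac{1}{99} - 19584}{-23560} = \left(\frac{17}{33} - 19584\right) \left(- \frac{1}{23560}\right) = \left(- \frac{646255}{33}\right) \left(- \frac{1}{23560}\right) = \frac{129251}{155496}$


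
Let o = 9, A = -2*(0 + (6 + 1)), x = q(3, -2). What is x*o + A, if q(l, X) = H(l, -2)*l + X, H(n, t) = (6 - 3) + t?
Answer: -5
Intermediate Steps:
H(n, t) = 3 + t
q(l, X) = X + l (q(l, X) = (3 - 2)*l + X = 1*l + X = l + X = X + l)
x = 1 (x = -2 + 3 = 1)
A = -14 (A = -2*(0 + 7) = -2*7 = -14)
x*o + A = 1*9 - 14 = 9 - 14 = -5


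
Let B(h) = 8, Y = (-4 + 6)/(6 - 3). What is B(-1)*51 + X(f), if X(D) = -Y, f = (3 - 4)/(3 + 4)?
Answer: 1222/3 ≈ 407.33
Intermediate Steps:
Y = 2/3 ≈ 0.66667
f = -1/7 ≈ -0.14286
X(D) = -2/3 (X(D) = -1*2/3 = -2/3)
B(-1)*51 + X(f) = 8*51 - 2/3 = 408 - 2/3 = 1222/3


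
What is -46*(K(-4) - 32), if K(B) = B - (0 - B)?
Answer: 1840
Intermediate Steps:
K(B) = 2*B (K(B) = B - (-1)*B = B + B = 2*B)
-46*(K(-4) - 32) = -46*(2*(-4) - 32) = -46*(-8 - 32) = -46*(-40) = 1840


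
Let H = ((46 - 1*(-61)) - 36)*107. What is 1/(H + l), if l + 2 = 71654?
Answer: 1/79249 ≈ 1.2618e-5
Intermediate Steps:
l = 71652 (l = -2 + 71654 = 71652)
H = 7597 (H = ((46 + 61) - 36)*107 = (107 - 36)*107 = 71*107 = 7597)
1/(H + l) = 1/(7597 + 71652) = 1/79249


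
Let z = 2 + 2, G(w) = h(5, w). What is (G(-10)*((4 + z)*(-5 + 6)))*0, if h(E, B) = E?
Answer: 0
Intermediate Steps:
G(w) = 5
z = 4
(G(-10)*((4 + z)*(-5 + 6)))*0 = (5*((4 + 4)*(-5 + 6)))*0 = (5*(8*1))*0 = (5*8)*0 = 40*0 = 0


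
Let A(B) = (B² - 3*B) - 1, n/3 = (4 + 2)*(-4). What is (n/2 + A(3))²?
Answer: 1369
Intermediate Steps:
n = -72 (n = 3*((4 + 2)*(-4)) = 3*(6*(-4)) = 3*(-24) = -72)
A(B) = -1 + B² - 3*B
(n/2 + A(3))² = (-72/2 + (-1 + 3² - 3*3))² = (-72*½ + (-1 + 9 - 9))² = (-36 - 1)² = (-37)² = 1369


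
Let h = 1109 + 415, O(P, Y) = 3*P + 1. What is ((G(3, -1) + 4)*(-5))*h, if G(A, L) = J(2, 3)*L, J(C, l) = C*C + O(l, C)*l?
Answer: 228600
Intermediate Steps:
O(P, Y) = 1 + 3*P
h = 1524
J(C, l) = C² + l*(1 + 3*l) (J(C, l) = C*C + (1 + 3*l)*l = C² + l*(1 + 3*l))
G(A, L) = 34*L (G(A, L) = (2² + 3*(1 + 3*3))*L = (4 + 3*(1 + 9))*L = (4 + 3*10)*L = (4 + 30)*L = 34*L)
((G(3, -1) + 4)*(-5))*h = ((34*(-1) + 4)*(-5))*1524 = ((-34 + 4)*(-5))*1524 = -30*(-5)*1524 = 150*1524 = 228600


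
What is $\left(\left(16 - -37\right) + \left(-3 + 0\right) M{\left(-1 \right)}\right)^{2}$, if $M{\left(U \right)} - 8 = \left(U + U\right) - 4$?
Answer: $2209$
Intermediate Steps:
$M{\left(U \right)} = 4 + 2 U$ ($M{\left(U \right)} = 8 + \left(\left(U + U\right) - 4\right) = 8 + \left(2 U - 4\right) = 8 + \left(-4 + 2 U\right) = 4 + 2 U$)
$\left(\left(16 - -37\right) + \left(-3 + 0\right) M{\left(-1 \right)}\right)^{2} = \left(\left(16 - -37\right) + \left(-3 + 0\right) \left(4 + 2 \left(-1\right)\right)\right)^{2} = \left(\left(16 + 37\right) - 3 \left(4 - 2\right)\right)^{2} = \left(53 - 6\right)^{2} = 47^{2} = 2209$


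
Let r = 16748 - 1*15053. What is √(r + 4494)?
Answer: √6189 ≈ 78.670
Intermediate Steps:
r = 1695 (r = 16748 - 15053 = 1695)
√(r + 4494) = √(1695 + 4494) = √6189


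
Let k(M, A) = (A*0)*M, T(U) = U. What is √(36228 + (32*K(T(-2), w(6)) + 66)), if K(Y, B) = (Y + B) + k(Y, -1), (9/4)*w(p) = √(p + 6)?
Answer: √(326070 + 256*√3)/3 ≈ 190.47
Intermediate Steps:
k(M, A) = 0 (k(M, A) = 0*M = 0)
w(p) = 4*√(6 + p)/9 (w(p) = 4*√(p + 6)/9 = 4*√(6 + p)/9)
K(Y, B) = B + Y (K(Y, B) = (Y + B) + 0 = (B + Y) + 0 = B + Y)
√(36228 + (32*K(T(-2), w(6)) + 66)) = √(36228 + (32*(4*√(6 + 6)/9 - 2) + 66)) = √(36228 + (32*(4*√12/9 - 2) + 66)) = √(36228 + (32*(4*(2*√3)/9 - 2) + 66)) = √(36228 + (32*(8*√3/9 - 2) + 66)) = √(36228 + (32*(-2 + 8*√3/9) + 66)) = √(36228 + ((-64 + 256*√3/9) + 66)) = √(36228 + (2 + 256*√3/9)) = √(36230 + 256*√3/9)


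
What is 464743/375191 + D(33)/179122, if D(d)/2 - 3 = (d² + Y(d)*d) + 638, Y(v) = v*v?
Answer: 55755167220/33602481151 ≈ 1.6593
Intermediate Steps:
Y(v) = v²
D(d) = 1282 + 2*d² + 2*d³ (D(d) = 6 + 2*((d² + d²*d) + 638) = 6 + 2*((d² + d³) + 638) = 6 + 2*(638 + d² + d³) = 6 + (1276 + 2*d² + 2*d³) = 1282 + 2*d² + 2*d³)
464743/375191 + D(33)/179122 = 464743/375191 + (1282 + 2*33² + 2*33³)/179122 = 464743*(1/375191) + (1282 + 2*1089 + 2*35937)*(1/179122) = 464743/375191 + (1282 + 2178 + 71874)*(1/179122) = 464743/375191 + 75334*(1/179122) = 464743/375191 + 37667/89561 = 55755167220/33602481151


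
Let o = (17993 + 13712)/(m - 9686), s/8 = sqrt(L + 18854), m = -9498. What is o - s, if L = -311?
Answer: -31705/19184 - 8*sqrt(18543) ≈ -1091.0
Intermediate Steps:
s = 8*sqrt(18543) (s = 8*sqrt(-311 + 18854) = 8*sqrt(18543) ≈ 1089.4)
o = -31705/19184 (o = (17993 + 13712)/(-9498 - 9686) = 31705/(-19184) = 31705*(-1/19184) = -31705/19184 ≈ -1.6527)
o - s = -31705/19184 - 8*sqrt(18543)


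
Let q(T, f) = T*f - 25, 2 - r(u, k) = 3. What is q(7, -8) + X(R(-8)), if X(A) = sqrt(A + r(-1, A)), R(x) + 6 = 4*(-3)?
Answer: -81 + I*sqrt(19) ≈ -81.0 + 4.3589*I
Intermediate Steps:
R(x) = -18 (R(x) = -6 + 4*(-3) = -6 - 12 = -18)
r(u, k) = -1 (r(u, k) = 2 - 1*3 = 2 - 3 = -1)
q(T, f) = -25 + T*f
X(A) = sqrt(-1 + A) (X(A) = sqrt(A - 1) = sqrt(-1 + A))
q(7, -8) + X(R(-8)) = (-25 + 7*(-8)) + sqrt(-1 - 18) = (-25 - 56) + sqrt(-19) = -81 + I*sqrt(19)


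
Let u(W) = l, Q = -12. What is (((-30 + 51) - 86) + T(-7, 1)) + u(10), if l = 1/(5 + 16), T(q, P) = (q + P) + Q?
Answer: -1742/21 ≈ -82.952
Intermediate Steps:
T(q, P) = -12 + P + q (T(q, P) = (q + P) - 12 = (P + q) - 12 = -12 + P + q)
l = 1/21 ≈ 0.047619
u(W) = 1/21
(((-30 + 51) - 86) + T(-7, 1)) + u(10) = (((-30 + 51) - 86) + (-12 + 1 - 7)) + 1/21 = ((21 - 86) - 18) + 1/21 = (-65 - 18) + 1/21 = -83 + 1/21 = -1742/21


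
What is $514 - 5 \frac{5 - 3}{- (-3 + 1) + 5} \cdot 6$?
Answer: $- \frac{30840}{7} \approx -4405.7$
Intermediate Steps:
$514 - 5 \frac{5 - 3}{- (-3 + 1) + 5} \cdot 6 = 514 - 5 \frac{2}{\left(-1\right) \left(-2\right) + 5} \cdot 6 = 514 - 5 \frac{2}{2 + 5} \cdot 6 = 514 - 5 \cdot \frac{2}{7} \cdot 6 = 514 - 5 \cdot 2 \cdot \frac{1}{7} \cdot 6 = 514 \left(-5\right) \frac{2}{7} \cdot 6 = 514 \left(\left(- \frac{10}{7}\right) 6\right) = 514 \left(- \frac{60}{7}\right) = - \frac{30840}{7}$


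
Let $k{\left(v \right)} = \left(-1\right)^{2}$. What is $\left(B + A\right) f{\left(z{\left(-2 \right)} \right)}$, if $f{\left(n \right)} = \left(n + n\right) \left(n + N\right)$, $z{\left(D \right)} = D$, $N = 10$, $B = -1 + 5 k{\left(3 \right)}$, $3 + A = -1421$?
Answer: $45440$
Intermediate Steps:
$k{\left(v \right)} = 1$
$A = -1424$ ($A = -3 - 1421 = -1424$)
$B = 4$ ($B = -1 + 5 \cdot 1 = -1 + 5 = 4$)
$f{\left(n \right)} = 2 n \left(10 + n\right)$ ($f{\left(n \right)} = \left(n + n\right) \left(n + 10\right) = 2 n \left(10 + n\right)$)
$\left(B + A\right) f{\left(z{\left(-2 \right)} \right)} = \left(4 - 1424\right) 2 \left(-2\right) \left(10 - 2\right) = - 1420 \cdot 2 \left(-2\right) 8 = \left(-1420\right) \left(-32\right) = 45440$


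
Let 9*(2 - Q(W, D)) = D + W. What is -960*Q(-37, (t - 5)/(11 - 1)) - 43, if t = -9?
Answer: -6059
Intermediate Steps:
Q(W, D) = 2 - D/9 - W/9 (Q(W, D) = 2 - (D + W)/9 = 2 + (-D/9 - W/9) = 2 - D/9 - W/9)
-960*Q(-37, (t - 5)/(11 - 1)) - 43 = -960*(2 - (-9 - 5)/(9*(11 - 1)) - ⅑*(-37)) - 43 = -960*(2 - (-14)/(9*10) + 37/9) - 43 = -960*(2 - ⅑*(-7/5) + 37/9) - 43 = -960*(2 + 7/45 + 37/9) - 43 = -960*94/15 - 43 = -6016 - 43 = -6059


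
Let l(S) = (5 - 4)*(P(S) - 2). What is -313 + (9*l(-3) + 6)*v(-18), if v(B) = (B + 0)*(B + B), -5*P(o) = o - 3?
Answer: -5453/5 ≈ -1090.6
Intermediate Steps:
P(o) = ⅗ - o/5 (P(o) = -(o - 3)/5 = -(-3 + o)/5 = ⅗ - o/5)
v(B) = 2*B² (v(B) = B*(2*B) = 2*B²)
l(S) = -7/5 - S/5 (l(S) = (5 - 4)*((⅗ - S/5) - 2) = 1*(-7/5 - S/5) = -7/5 - S/5)
-313 + (9*l(-3) + 6)*v(-18) = -313 + (9*(-7/5 - ⅕*(-3)) + 6)*(2*(-18)²) = -313 + (9*(-7/5 + ⅗) + 6)*(2*324) = -313 + (9*(-⅘) + 6)*648 = -313 + (-36/5 + 6)*648 = -313 - 6/5*648 = -313 - 3888/5 = -5453/5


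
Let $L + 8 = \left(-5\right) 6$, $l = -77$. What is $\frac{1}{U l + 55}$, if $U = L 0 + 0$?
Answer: $\frac{1}{55} \approx 0.018182$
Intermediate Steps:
$L = -38$ ($L = -8 - 30 = -38$)
$U = 0$ ($U = \left(-38\right) 0 + 0 = 0 + 0 = 0$)
$\frac{1}{U l + 55} = \frac{1}{0 \left(-77\right) + 55} = \frac{1}{0 + 55} = \frac{1}{55}$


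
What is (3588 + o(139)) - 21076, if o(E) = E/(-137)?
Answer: -2395995/137 ≈ -17489.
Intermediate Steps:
o(E) = -E/137 (o(E) = E*(-1/137) = -E/137)
(3588 + o(139)) - 21076 = (3588 - 1/137*139) - 21076 = (3588 - 139/137) - 21076 = 491417/137 - 21076 = -2395995/137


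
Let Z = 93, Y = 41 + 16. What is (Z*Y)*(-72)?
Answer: -381672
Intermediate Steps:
Y = 57
(Z*Y)*(-72) = (93*57)*(-72) = 5301*(-72) = -381672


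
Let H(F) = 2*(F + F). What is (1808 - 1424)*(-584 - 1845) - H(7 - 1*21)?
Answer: -932680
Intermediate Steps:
H(F) = 4*F (H(F) = 2*(2*F) = 4*F)
(1808 - 1424)*(-584 - 1845) - H(7 - 1*21) = (1808 - 1424)*(-584 - 1845) - 4*(7 - 1*21) = 384*(-2429) - 4*(7 - 21) = -932736 - 4*(-14) = -932736 - 1*(-56) = -932736 + 56 = -932680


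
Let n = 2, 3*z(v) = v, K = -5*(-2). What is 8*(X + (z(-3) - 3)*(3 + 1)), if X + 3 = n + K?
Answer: -56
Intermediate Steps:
K = 10
z(v) = v/3
X = 9 (X = -3 + (2 + 10) = -3 + 12 = 9)
8*(X + (z(-3) - 3)*(3 + 1)) = 8*(9 + ((1/3)*(-3) - 3)*(3 + 1)) = 8*(9 + (-1 - 3)*4) = 8*(9 - 4*4) = 8*(9 - 16) = 8*(-7) = -56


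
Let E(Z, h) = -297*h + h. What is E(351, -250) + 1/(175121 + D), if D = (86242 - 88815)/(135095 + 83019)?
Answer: 2826529102572114/38196339221 ≈ 74000.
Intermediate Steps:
D = -2573/218114 ≈ -0.011797
E(Z, h) = -296*h
E(351, -250) + 1/(175121 + D) = -296*(-250) + 1/(175121 - 2573/218114) = 74000 + 1/(38196339221/218114) = 74000 + 218114/38196339221 = 2826529102572114/38196339221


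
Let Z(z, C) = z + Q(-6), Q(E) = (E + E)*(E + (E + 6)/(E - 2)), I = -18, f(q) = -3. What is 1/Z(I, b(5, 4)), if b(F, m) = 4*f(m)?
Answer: 1/54 ≈ 0.018519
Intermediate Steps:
Q(E) = 2*E*(E + (6 + E)/(-2 + E)) (Q(E) = (2*E)*(E + (6 + E)/(-2 + E)) = 2*E*(E + (6 + E)/(-2 + E)))
b(F, m) = -12 (b(F, m) = 4*(-3) = -12)
Z(z, C) = 72 + z (Z(z, C) = z + 2*(-6)*(6 + (-6)² - 1*(-6))/(-2 - 6) = z + 2*(-6)*(6 + 36 + 6)/(-8) = z + 2*(-6)*(-⅛)*48 = z + 72 = 72 + z)
1/Z(I, b(5, 4)) = 1/(72 - 18) = 1/54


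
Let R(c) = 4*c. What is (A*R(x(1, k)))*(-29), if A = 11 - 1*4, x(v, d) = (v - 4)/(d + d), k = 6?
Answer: 203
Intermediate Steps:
x(v, d) = (-4 + v)/(2*d) (x(v, d) = (-4 + v)/((2*d)) = (-4 + v)*(1/(2*d)) = (-4 + v)/(2*d))
A = 7 (A = 11 - 4 = 7)
(A*R(x(1, k)))*(-29) = (7*(4*((½)*(-4 + 1)/6)))*(-29) = (7*(4*((½)*(⅙)*(-3))))*(-29) = (7*(4*(-¼)))*(-29) = (7*(-1))*(-29) = -7*(-29) = 203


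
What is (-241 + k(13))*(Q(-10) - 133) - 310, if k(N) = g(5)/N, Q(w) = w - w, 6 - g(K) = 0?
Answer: 411861/13 ≈ 31682.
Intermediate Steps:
g(K) = 6 (g(K) = 6 - 1*0 = 6 + 0 = 6)
Q(w) = 0
k(N) = 6/N
(-241 + k(13))*(Q(-10) - 133) - 310 = (-241 + 6/13)*(0 - 133) - 310 = (-241 + 6*(1/13))*(-133) - 310 = (-241 + 6/13)*(-133) - 310 = -3127/13*(-133) - 310 = 415891/13 - 310 = 411861/13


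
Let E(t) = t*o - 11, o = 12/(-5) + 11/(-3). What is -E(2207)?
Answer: 201002/15 ≈ 13400.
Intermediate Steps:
o = -91/15 (o = 12*(-⅕) + 11*(-⅓) = -12/5 - 11/3 = -91/15 ≈ -6.0667)
E(t) = -11 - 91*t/15 (E(t) = t*(-91/15) - 11 = -91*t/15 - 11 = -11 - 91*t/15)
-E(2207) = -(-11 - 91/15*2207) = -(-11 - 200837/15) = -1*(-201002/15) = 201002/15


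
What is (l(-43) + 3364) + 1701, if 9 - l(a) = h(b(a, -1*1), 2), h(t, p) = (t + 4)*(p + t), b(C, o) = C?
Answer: 3475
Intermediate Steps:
h(t, p) = (4 + t)*(p + t)
l(a) = 1 - a² - 6*a (l(a) = 9 - (a² + 4*2 + 4*a + 2*a) = 9 - (a² + 8 + 4*a + 2*a) = 9 - (8 + a² + 6*a) = 9 + (-8 - a² - 6*a) = 1 - a² - 6*a)
(l(-43) + 3364) + 1701 = ((1 - 1*(-43)² - 6*(-43)) + 3364) + 1701 = ((1 - 1*1849 + 258) + 3364) + 1701 = ((1 - 1849 + 258) + 3364) + 1701 = (-1590 + 3364) + 1701 = 1774 + 1701 = 3475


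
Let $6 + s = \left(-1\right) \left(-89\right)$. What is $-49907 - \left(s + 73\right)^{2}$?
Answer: $-74243$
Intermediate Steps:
$s = 83$ ($s = -6 - -89 = -6 + 89 = 83$)
$-49907 - \left(s + 73\right)^{2} = -49907 - \left(83 + 73\right)^{2} = -49907 - 156^{2} = -49907 - 24336 = -74243$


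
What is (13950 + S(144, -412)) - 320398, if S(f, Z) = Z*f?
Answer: -365776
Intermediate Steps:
(13950 + S(144, -412)) - 320398 = (13950 - 412*144) - 320398 = (13950 - 59328) - 320398 = -45378 - 320398 = -365776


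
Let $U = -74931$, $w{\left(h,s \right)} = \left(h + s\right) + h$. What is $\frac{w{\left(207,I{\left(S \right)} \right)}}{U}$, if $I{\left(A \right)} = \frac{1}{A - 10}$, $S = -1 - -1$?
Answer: $- \frac{4139}{749310} \approx -0.0055237$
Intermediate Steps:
$S = 0$ ($S = -1 + 1 = 0$)
$I{\left(A \right)} = \frac{1}{-10 + A}$
$w{\left(h,s \right)} = s + 2 h$
$\frac{w{\left(207,I{\left(S \right)} \right)}}{U} = \frac{\frac{1}{-10 + 0} + 2 \cdot 207}{-74931} = \left(\frac{1}{-10} + 414\right) \left(- \frac{1}{74931}\right) = \left(- \frac{1}{10} + 414\right) \left(- \frac{1}{74931}\right) = \frac{4139}{10} \left(- \frac{1}{74931}\right) = - \frac{4139}{749310}$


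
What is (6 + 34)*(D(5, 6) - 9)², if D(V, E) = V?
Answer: 640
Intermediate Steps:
(6 + 34)*(D(5, 6) - 9)² = (6 + 34)*(5 - 9)² = 40*(-4)² = 40*16 = 640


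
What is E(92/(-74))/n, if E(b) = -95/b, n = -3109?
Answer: -3515/143014 ≈ -0.024578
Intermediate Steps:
E(92/(-74))/n = -95/(92/(-74))/(-3109) = -95/(92*(-1/74))*(-1/3109) = -95/(-46/37)*(-1/3109) = -95*(-37/46)*(-1/3109) = (3515/46)*(-1/3109) = -3515/143014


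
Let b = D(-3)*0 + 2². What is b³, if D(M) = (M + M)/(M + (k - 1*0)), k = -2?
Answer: 64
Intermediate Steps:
D(M) = 2*M/(-2 + M) (D(M) = (M + M)/(M + (-2 - 1*0)) = (2*M)/(M + (-2 + 0)) = (2*M)/(M - 2) = (2*M)/(-2 + M) = 2*M/(-2 + M))
b = 4 (b = (2*(-3)/(-2 - 3))*0 + 2² = (2*(-3)/(-5))*0 + 4 = (2*(-3)*(-⅕))*0 + 4 = (6/5)*0 + 4 = 0 + 4 = 4)
b³ = 4³ = 64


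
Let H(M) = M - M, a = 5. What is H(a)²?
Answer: 0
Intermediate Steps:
H(M) = 0
H(a)² = 0² = 0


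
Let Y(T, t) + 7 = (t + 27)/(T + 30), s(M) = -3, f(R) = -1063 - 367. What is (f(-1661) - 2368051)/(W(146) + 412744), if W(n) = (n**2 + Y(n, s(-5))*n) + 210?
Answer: -8688097/1588649 ≈ -5.4689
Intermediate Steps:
f(R) = -1430
Y(T, t) = -7 + (27 + t)/(30 + T) (Y(T, t) = -7 + (t + 27)/(T + 30) = -7 + (27 + t)/(30 + T))
W(n) = 210 + n**2 + n*(-186 - 7*n)/(30 + n) (W(n) = (n**2 + ((-183 - 3 - 7*n)/(30 + n))*n) + 210 = (n**2 + ((-186 - 7*n)/(30 + n))*n) + 210 = (n**2 + n*(-186 - 7*n)/(30 + n)) + 210 = 210 + n**2 + n*(-186 - 7*n)/(30 + n))
(f(-1661) - 2368051)/(W(146) + 412744) = (-1430 - 2368051)/((6300 + 146**3 + 23*146**2 + 24*146)/(30 + 146) + 412744) = -2369481/((6300 + 3112136 + 23*21316 + 3504)/176 + 412744) = -2369481/((6300 + 3112136 + 490268 + 3504)/176 + 412744) = -2369481/((1/176)*3612208 + 412744) = -2369481/(225763/11 + 412744) = -2369481/4765947/11 = -2369481*11/4765947 = -8688097/1588649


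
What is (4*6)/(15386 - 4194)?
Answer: 3/1399 ≈ 0.0021444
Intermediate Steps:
(4*6)/(15386 - 4194) = 24/11192 = 24*(1/11192) = 3/1399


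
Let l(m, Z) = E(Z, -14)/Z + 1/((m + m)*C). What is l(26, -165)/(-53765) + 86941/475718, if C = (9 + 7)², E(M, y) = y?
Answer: 5133549869104753/28089660615244800 ≈ 0.18276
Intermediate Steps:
C = 256 (C = 16² = 256)
l(m, Z) = -14/Z + 1/(512*m) (l(m, Z) = -14/Z + 1/((m + m)*256) = -14/Z + (1/256)/(2*m) = -14/Z + (1/(2*m))*(1/256) = -14/Z + 1/(512*m))
l(26, -165)/(-53765) + 86941/475718 = (-14/(-165) + (1/512)/26)/(-53765) + 86941/475718 = (-14*(-1/165) + (1/512)*(1/26))*(-1/53765) + 86941*(1/475718) = (14/165 + 1/13312)*(-1/53765) + 86941/475718 = (186533/2196480)*(-1/53765) + 86941/475718 = -186533/118093747200 + 86941/475718 = 5133549869104753/28089660615244800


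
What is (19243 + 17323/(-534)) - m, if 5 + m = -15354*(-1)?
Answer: 2062073/534 ≈ 3861.6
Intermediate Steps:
m = 15349 (m = -5 - 15354*(-1) = -5 + 15354 = 15349)
(19243 + 17323/(-534)) - m = (19243 + 17323/(-534)) - 1*15349 = (19243 + 17323*(-1/534)) - 15349 = (19243 - 17323/534) - 15349 = 10258439/534 - 15349 = 2062073/534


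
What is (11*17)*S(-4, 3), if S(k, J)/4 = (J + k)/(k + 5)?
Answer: -748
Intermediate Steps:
S(k, J) = 4*(J + k)/(5 + k) (S(k, J) = 4*((J + k)/(k + 5)) = 4*((J + k)/(5 + k)) = 4*(J + k)/(5 + k))
(11*17)*S(-4, 3) = (11*17)*(4*(3 - 4)/(5 - 4)) = 187*(4*(-1)/1) = 187*(4*1*(-1)) = 187*(-4) = -748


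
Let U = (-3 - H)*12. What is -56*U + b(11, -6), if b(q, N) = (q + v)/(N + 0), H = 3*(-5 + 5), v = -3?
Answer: 6044/3 ≈ 2014.7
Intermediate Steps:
H = 0 (H = 3*0 = 0)
b(q, N) = (-3 + q)/N (b(q, N) = (q - 3)/(N + 0) = (-3 + q)/N)
U = -36 (U = (-3 - 1*0)*12 = (-3 + 0)*12 = -3*12 = -36)
-56*U + b(11, -6) = -56*(-36) + (-3 + 11)/(-6) = 2016 - ⅙*8 = 2016 - 4/3 = 6044/3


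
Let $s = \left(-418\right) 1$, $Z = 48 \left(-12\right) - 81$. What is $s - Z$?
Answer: $239$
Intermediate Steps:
$Z = -657$ ($Z = -576 - 81 = -657$)
$s = -418$
$s - Z = -418 - -657 = -418 + 657 = 239$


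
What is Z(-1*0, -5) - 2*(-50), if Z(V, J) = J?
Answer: 95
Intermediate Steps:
Z(-1*0, -5) - 2*(-50) = -5 - 2*(-50) = -5 + 100 = 95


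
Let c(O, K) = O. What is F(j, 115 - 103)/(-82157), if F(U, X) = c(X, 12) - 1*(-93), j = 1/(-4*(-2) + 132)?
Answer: -105/82157 ≈ -0.0012780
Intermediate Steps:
j = 1/140 (j = 1/(8 + 132) = 1/140 ≈ 0.0071429)
F(U, X) = 93 + X (F(U, X) = X - 1*(-93) = X + 93 = 93 + X)
F(j, 115 - 103)/(-82157) = (93 + (115 - 103))/(-82157) = (93 + 12)*(-1/82157) = 105*(-1/82157) = -105/82157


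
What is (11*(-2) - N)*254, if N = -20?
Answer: -508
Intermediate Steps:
(11*(-2) - N)*254 = (11*(-2) - 1*(-20))*254 = (-22 + 20)*254 = -2*254 = -508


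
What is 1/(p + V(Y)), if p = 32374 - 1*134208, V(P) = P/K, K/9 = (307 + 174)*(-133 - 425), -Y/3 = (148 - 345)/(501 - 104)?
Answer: -319662018/32552461941209 ≈ -9.8199e-6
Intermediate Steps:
Y = 591/397 (Y = -3*(148 - 345)/(501 - 104) = -(-591)/397 = -3*(-197/397) = 591/397 ≈ 1.4887)
K = -2415582 (K = 9*((307 + 174)*(-133 - 425)) = 9*(481*(-558)) = 9*(-268398) = -2415582)
V(P) = -P/2415582 (V(P) = P/(-2415582) = P*(-1/2415582) = -P/2415582)
p = -101834 (p = 32374 - 134208 = -101834)
1/(p + V(Y)) = 1/(-101834 - 1/2415582*591/397) = 1/(-101834 - 197/319662018) = 1/(-32552461941209/319662018) = -319662018/32552461941209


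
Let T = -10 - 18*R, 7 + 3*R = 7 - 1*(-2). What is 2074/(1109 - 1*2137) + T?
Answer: -12345/514 ≈ -24.018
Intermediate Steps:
R = 2/3 (R = -7/3 + (7 - 1*(-2))/3 = -7/3 + (7 + 2)/3 = -7/3 + (1/3)*9 = -7/3 + 3 = 2/3 ≈ 0.66667)
T = -22 (T = -10 - 18*2/3 = -10 - 12 = -22)
2074/(1109 - 1*2137) + T = 2074/(1109 - 1*2137) - 22 = 2074/(1109 - 2137) - 22 = 2074/(-1028) - 22 = 2074*(-1/1028) - 22 = -1037/514 - 22 = -12345/514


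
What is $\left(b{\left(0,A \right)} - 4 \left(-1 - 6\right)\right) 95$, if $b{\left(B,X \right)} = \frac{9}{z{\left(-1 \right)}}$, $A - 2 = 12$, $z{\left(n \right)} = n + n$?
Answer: $\frac{4465}{2} \approx 2232.5$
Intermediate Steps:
$z{\left(n \right)} = 2 n$
$A = 14$ ($A = 2 + 12 = 14$)
$b{\left(B,X \right)} = - \frac{9}{2}$ ($b{\left(B,X \right)} = \frac{9}{2 \left(-1\right)} = \frac{9}{-2} = 9 \left(- \frac{1}{2}\right) = - \frac{9}{2}$)
$\left(b{\left(0,A \right)} - 4 \left(-1 - 6\right)\right) 95 = \left(- \frac{9}{2} - 4 \left(-1 - 6\right)\right) 95 = \left(- \frac{9}{2} - -28\right) 95 = \left(- \frac{9}{2} + 28\right) 95 = \frac{47}{2} \cdot 95 = \frac{4465}{2}$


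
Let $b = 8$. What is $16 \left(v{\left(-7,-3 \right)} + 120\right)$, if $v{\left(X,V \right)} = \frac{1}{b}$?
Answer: $1922$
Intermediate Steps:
$v{\left(X,V \right)} = \frac{1}{8}$
$16 \left(v{\left(-7,-3 \right)} + 120\right) = 16 \left(\frac{1}{8} + 120\right) = 16 \cdot \frac{961}{8} = 1922$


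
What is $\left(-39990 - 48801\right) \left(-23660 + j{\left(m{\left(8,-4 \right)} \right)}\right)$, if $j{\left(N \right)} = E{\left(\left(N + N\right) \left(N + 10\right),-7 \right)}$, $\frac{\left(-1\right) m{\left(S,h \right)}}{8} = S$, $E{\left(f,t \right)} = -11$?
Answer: $2101771761$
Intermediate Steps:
$m{\left(S,h \right)} = - 8 S$
$j{\left(N \right)} = -11$
$\left(-39990 - 48801\right) \left(-23660 + j{\left(m{\left(8,-4 \right)} \right)}\right) = \left(-39990 - 48801\right) \left(-23660 - 11\right) = \left(-88791\right) \left(-23671\right) = 2101771761$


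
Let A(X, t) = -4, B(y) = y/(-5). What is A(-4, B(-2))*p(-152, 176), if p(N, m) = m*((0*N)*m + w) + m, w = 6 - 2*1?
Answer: -3520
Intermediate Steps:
w = 4 (w = 6 - 2 = 4)
B(y) = -y/5 (B(y) = y*(-⅕) = -y/5)
p(N, m) = 5*m (p(N, m) = m*((0*N)*m + 4) + m = m*(0*m + 4) + m = m*(0 + 4) + m = m*4 + m = 4*m + m = 5*m)
A(-4, B(-2))*p(-152, 176) = -20*176 = -4*880 = -3520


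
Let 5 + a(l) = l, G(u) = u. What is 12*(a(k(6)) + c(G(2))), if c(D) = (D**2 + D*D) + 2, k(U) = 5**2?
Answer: 360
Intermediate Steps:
k(U) = 25
a(l) = -5 + l
c(D) = 2 + 2*D**2 (c(D) = (D**2 + D**2) + 2 = 2*D**2 + 2 = 2 + 2*D**2)
12*(a(k(6)) + c(G(2))) = 12*((-5 + 25) + (2 + 2*2**2)) = 12*(20 + (2 + 2*4)) = 12*(20 + (2 + 8)) = 12*(20 + 10) = 12*30 = 360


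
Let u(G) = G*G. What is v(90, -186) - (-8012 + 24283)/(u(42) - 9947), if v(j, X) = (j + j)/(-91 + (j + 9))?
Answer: 400777/16366 ≈ 24.488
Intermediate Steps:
v(j, X) = 2*j/(-82 + j) (v(j, X) = (2*j)/(-91 + (9 + j)) = (2*j)/(-82 + j) = 2*j/(-82 + j))
u(G) = G²
v(90, -186) - (-8012 + 24283)/(u(42) - 9947) = 2*90/(-82 + 90) - (-8012 + 24283)/(42² - 9947) = 2*90/8 - 16271/(1764 - 9947) = 2*90*(⅛) - 16271/(-8183) = 45/2 - 16271*(-1)/8183 = 45/2 - 1*(-16271/8183) = 45/2 + 16271/8183 = 400777/16366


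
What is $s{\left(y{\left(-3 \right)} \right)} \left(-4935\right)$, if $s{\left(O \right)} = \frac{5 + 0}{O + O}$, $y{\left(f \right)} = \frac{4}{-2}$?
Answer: $\frac{24675}{4} \approx 6168.8$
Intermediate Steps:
$y{\left(f \right)} = -2$ ($y{\left(f \right)} = 4 \left(- \frac{1}{2}\right) = -2$)
$s{\left(O \right)} = \frac{5}{2 O}$
$s{\left(y{\left(-3 \right)} \right)} \left(-4935\right) = \frac{5}{2 \left(-2\right)} \left(-4935\right) = \frac{5}{2} \left(- \frac{1}{2}\right) \left(-4935\right) = \left(- \frac{5}{4}\right) \left(-4935\right) = \frac{24675}{4}$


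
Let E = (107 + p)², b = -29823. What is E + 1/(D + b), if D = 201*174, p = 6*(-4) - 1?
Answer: 34635325/5151 ≈ 6724.0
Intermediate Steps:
p = -25 (p = -24 - 1 = -25)
E = 6724 (E = (107 - 25)² = 82² = 6724)
D = 34974
E + 1/(D + b) = 6724 + 1/(34974 - 29823) = 6724 + 1/5151 = 34635325/5151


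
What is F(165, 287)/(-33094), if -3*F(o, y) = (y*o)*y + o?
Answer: 2265175/16547 ≈ 136.89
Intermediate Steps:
F(o, y) = -o/3 - o*y²/3 (F(o, y) = -((y*o)*y + o)/3 = -((o*y)*y + o)/3 = -(o*y² + o)/3 = -(o + o*y²)/3 = -o/3 - o*y²/3)
F(165, 287)/(-33094) = -⅓*165*(1 + 287²)/(-33094) = -⅓*165*(1 + 82369)*(-1/33094) = -⅓*165*82370*(-1/33094) = -4530350*(-1/33094) = 2265175/16547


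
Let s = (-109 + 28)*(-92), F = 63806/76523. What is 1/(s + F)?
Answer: 76523/570313202 ≈ 0.00013418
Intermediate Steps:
F = 63806/76523 (F = 63806*(1/76523) = 63806/76523 ≈ 0.83381)
s = 7452 (s = -81*(-92) = 7452)
1/(s + F) = 1/(7452 + 63806/76523) = 1/(570313202/76523) = 76523/570313202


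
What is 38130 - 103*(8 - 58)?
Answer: 43280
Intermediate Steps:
38130 - 103*(8 - 58) = 38130 - 103*(-50) = 38130 + 5150 = 43280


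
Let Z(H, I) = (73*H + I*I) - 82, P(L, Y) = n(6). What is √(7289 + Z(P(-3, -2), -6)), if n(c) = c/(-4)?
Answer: √28534/2 ≈ 84.460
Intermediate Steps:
n(c) = -c/4 (n(c) = c*(-¼) = -c/4)
P(L, Y) = -3/2 (P(L, Y) = -¼*6 = -3/2)
Z(H, I) = -82 + I² + 73*H (Z(H, I) = (73*H + I²) - 82 = (I² + 73*H) - 82 = -82 + I² + 73*H)
√(7289 + Z(P(-3, -2), -6)) = √(7289 + (-82 + (-6)² + 73*(-3/2))) = √(7289 + (-82 + 36 - 219/2)) = √(7289 - 311/2) = √(14267/2) = √28534/2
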